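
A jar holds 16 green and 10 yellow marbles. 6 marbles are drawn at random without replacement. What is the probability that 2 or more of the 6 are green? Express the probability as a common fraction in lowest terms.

16142/16445

There are C(26,6) = 230230 ways to choose the 6.
Count the complement (fewer than 2 green): C(16,0)·C(10,6) + C(16,1)·C(10,5) = 210 + 4032 = 4242.
Probability = 1 − 4242/230230 = 225988/230230 = 16142/16445.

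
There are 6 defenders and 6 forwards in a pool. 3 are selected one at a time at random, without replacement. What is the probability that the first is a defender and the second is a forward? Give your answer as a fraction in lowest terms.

3/11

Multiply the conditional probabilities at each draw: 6/12 · 6/11 = 36/132 = 3/11.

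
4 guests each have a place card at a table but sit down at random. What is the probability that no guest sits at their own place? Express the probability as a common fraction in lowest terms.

3/8

There are 4! = 24 seatings.
By inclusion-exclusion, seatings with no fixed points: C(4,0)·4! − C(4,1)·3! + C(4,2)·2! − C(4,3)·1! + C(4,4)·0! = 9.
Probability = 9/24 = 3/8.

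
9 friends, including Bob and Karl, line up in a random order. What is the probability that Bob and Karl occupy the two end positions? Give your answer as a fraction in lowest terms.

There are 9! = 362880 arrangements.
Place Bob and Karl at the ends in 2 ways, arrange the remaining 7 in 7! = 5040 ways: 2·5040 = 10080.
Probability = 10080/362880 = 1/36.

1/36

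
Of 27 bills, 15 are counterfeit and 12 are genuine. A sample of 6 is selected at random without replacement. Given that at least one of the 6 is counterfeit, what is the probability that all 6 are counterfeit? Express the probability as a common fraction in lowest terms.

Work in counts. Selections with at least one counterfeit: C(27,6) − C(12,6) = 296010 − 924 = 295086.
Of those, selections where all 6 are counterfeit: C(15,6) = 5005.
Conditional probability = 5005/295086 = 455/26826.

455/26826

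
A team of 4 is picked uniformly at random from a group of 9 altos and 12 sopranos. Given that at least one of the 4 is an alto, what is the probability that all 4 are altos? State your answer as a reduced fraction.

Work in counts. Selections with at least one alto: C(21,4) − C(12,4) = 5985 − 495 = 5490.
Of those, selections where all 4 are altos: C(9,4) = 126.
Conditional probability = 126/5490 = 7/305.

7/305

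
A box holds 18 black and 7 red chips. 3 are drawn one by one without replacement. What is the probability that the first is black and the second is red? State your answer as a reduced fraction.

Multiply the conditional probabilities at each draw: 18/25 · 7/24 = 126/600 = 21/100.

21/100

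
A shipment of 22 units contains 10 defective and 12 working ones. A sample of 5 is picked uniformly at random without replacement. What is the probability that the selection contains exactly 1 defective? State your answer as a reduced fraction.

There are C(22,5) = 26334 ways to choose 5 from 22.
Selections with exactly 1 defective: choose 1 of the 10 defective and 4 of the 12 working, C(10,1)·C(12,4) = 10·495 = 4950.
Probability = 4950/26334 = 25/133.

25/133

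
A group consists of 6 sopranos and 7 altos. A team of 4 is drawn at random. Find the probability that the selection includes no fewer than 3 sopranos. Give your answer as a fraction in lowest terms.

Total selections: C(13,4) = 715.
Favorable selections (no fewer than 3 sopranos): C(6,3)·C(7,1) + C(6,4)·C(7,0) = 140 + 15 = 155.
Probability = 155/715 = 31/143.

31/143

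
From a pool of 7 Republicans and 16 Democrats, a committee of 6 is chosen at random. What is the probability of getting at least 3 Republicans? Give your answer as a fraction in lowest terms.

3449/14421

There are C(23,6) = 100947 ways to choose the 6.
Favorable selections (at least 3 Republicans): C(7,3)·C(16,3) + C(7,4)·C(16,2) + C(7,5)·C(16,1) + C(7,6)·C(16,0) = 19600 + 4200 + 336 + 7 = 24143.
Probability = 24143/100947 = 3449/14421.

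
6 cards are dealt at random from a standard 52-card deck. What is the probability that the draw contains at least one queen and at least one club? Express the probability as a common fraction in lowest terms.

There are C(52,6) = 20358520 possible draws.
By inclusion-exclusion on the complements, draws missing all queens or all clubs: C(48,6) + C(39,6) − C(36,6) = 12271512 + 3262623 − 1947792 = 13586343.
So draws with at least one of each: 20358520 − 13586343 = 6772177, probability 6772177/20358520.

6772177/20358520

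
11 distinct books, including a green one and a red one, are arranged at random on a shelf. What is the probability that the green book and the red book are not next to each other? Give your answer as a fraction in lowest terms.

9/11

There are 11! = 39916800 arrangements.
Arrangements with the green book and the red book adjacent: 2·10! = 7257600.
So not adjacent: 39916800 − 7257600 = 32659200, probability 32659200/39916800 = 9/11.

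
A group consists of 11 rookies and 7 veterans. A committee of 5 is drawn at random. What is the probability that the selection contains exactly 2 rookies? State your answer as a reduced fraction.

Total number of selections: C(18,5) = 8568.
Selections with exactly 2 rookies: choose 2 of the 11 rookies and 3 of the 7 veterans, C(11,2)·C(7,3) = 55·35 = 1925.
Probability = 1925/8568 = 275/1224.

275/1224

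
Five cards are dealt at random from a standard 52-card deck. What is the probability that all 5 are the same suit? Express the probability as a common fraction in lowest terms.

33/16660

There are C(52,5) = 2598960 possible 5-card hands.
Hands of one suit: 4 suits × C(13,5) = 4·1287 = 5148.
Probability = 5148/2598960 = 33/16660.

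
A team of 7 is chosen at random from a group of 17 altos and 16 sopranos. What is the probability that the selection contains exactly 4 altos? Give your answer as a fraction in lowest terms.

83300/267003

The sample space is all 7-subsets of the 33: C(33,7) = 4272048.
Selections with exactly 4 altos: choose 4 of the 17 altos and 3 of the 16 sopranos, C(17,4)·C(16,3) = 2380·560 = 1332800.
Probability = 1332800/4272048 = 83300/267003.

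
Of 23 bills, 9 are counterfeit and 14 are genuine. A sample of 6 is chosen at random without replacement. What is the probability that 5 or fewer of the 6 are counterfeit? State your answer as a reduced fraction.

There are C(23,6) = 100947 ways to choose the 6.
Favorable selections (5 or fewer counterfeit): C(9,0)·C(14,6) + C(9,1)·C(14,5) + C(9,2)·C(14,4) + C(9,3)·C(14,3) + C(9,4)·C(14,2) + C(9,5)·C(14,1) = 3003 + 18018 + 36036 + 30576 + 11466 + 1764 = 100863.
Probability = 100863/100947 = 4803/4807.

4803/4807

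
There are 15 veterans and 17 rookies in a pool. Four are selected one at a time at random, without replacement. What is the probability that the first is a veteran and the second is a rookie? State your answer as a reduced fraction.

Multiply the conditional probabilities at each draw: 15/32 · 17/31 = 255/992.

255/992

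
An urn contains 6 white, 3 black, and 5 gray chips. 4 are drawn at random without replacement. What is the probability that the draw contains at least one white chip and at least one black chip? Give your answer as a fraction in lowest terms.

There are C(14,4) = 1001 possible draws.
By inclusion-exclusion on the complements, draws missing all white or all black: C(8,4) + C(11,4) − C(5,4) = 70 + 330 − 5 = 395.
So draws with at least one of each: 1001 − 395 = 606, probability 606/1001.

606/1001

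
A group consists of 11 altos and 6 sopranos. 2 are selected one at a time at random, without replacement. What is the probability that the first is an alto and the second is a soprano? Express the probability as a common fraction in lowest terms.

Multiply the conditional probabilities at each draw: 11/17 · 6/16 = 66/272 = 33/136.

33/136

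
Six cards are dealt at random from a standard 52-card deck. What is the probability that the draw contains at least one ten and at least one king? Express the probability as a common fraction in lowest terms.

718637/5089630

There are C(52,6) = 20358520 possible draws.
By inclusion-exclusion on the complements, draws missing all tens or all kings: C(48,6) + C(48,6) − C(44,6) = 12271512 + 12271512 − 7059052 = 17483972.
So draws with at least one of each: 20358520 − 17483972 = 2874548, probability 2874548/20358520 = 718637/5089630.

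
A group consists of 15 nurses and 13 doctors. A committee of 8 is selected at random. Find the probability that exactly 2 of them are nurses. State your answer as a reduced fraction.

4/69

The sample space is all 8-subsets of the 28: C(28,8) = 3108105.
Selections with exactly 2 nurses: choose 2 of the 15 nurses and 6 of the 13 doctors, C(15,2)·C(13,6) = 105·1716 = 180180.
Probability = 180180/3108105 = 4/69.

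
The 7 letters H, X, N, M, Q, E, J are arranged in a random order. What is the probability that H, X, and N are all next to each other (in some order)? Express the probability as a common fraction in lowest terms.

There are 7! = 5040 arrangements.
Treat the three as one block: 5! placements × 3! orders within the block = 120·6 = 720.
Probability = 720/5040 = 1/7.

1/7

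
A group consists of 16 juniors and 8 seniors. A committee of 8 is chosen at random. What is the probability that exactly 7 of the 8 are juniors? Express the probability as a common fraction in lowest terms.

8320/66861

There are C(24,8) = 735471 ways to choose 8 from 24.
Selections with exactly 7 juniors: choose 7 of the 16 juniors and 1 of the 8 seniors, C(16,7)·C(8,1) = 11440·8 = 91520.
Probability = 91520/735471 = 8320/66861.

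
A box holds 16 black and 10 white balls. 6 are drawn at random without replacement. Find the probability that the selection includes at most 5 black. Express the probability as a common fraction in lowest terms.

There are C(26,6) = 230230 ways to choose the 6.
Favorable selections (at most 5 black): C(16,0)·C(10,6) + C(16,1)·C(10,5) + C(16,2)·C(10,4) + C(16,3)·C(10,3) + C(16,4)·C(10,2) + C(16,5)·C(10,1) = 210 + 4032 + 25200 + 67200 + 81900 + 43680 = 222222.
Probability = 222222/230230 = 111/115.

111/115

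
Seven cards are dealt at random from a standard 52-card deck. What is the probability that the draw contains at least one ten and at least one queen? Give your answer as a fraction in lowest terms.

3105873/16723070

There are C(52,7) = 133784560 possible draws.
By inclusion-exclusion on the complements, draws missing all tens or all queens: C(48,7) + C(48,7) − C(44,7) = 73629072 + 73629072 − 38320568 = 108937576.
So draws with at least one of each: 133784560 − 108937576 = 24846984, probability 24846984/133784560 = 3105873/16723070.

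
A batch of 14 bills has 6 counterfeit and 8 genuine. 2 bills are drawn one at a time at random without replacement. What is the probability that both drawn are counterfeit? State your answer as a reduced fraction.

15/91

Multiply the conditional probabilities at each draw: 6/14 · 5/13 = 30/182 = 15/91.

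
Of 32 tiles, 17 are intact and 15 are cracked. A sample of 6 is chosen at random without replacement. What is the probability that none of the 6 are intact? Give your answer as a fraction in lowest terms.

There are C(32,6) = 906192 possible selections.
Selections with no intact (all cracked): C(15,6) = 5005.
Probability = 5005/906192 = 715/129456.

715/129456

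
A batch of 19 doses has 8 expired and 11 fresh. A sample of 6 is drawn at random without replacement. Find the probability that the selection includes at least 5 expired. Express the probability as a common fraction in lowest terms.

23/969

Total selections: C(19,6) = 27132.
Favorable selections (at least 5 expired): C(8,5)·C(11,1) + C(8,6)·C(11,0) = 616 + 28 = 644.
Probability = 644/27132 = 23/969.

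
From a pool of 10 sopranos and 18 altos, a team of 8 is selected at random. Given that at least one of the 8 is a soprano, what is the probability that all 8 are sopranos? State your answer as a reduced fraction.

Work in counts. Selections with at least one soprano: C(28,8) − C(18,8) = 3108105 − 43758 = 3064347.
Of those, selections where all 8 are sopranos: C(10,8) = 45.
Conditional probability = 45/3064347 = 5/340483.

5/340483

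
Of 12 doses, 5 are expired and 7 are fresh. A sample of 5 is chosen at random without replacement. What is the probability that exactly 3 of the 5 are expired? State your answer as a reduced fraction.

35/132

There are C(12,5) = 792 ways to choose 5 from 12.
Selections with exactly 3 expired: choose 3 of the 5 expired and 2 of the 7 fresh, C(5,3)·C(7,2) = 10·21 = 210.
Probability = 210/792 = 35/132.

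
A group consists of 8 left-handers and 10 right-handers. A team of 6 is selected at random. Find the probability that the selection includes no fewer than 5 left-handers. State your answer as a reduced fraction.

7/221

There are C(18,6) = 18564 ways to choose the 6.
Favorable selections (no fewer than 5 left-handers): C(8,5)·C(10,1) + C(8,6)·C(10,0) = 560 + 28 = 588.
Probability = 588/18564 = 7/221.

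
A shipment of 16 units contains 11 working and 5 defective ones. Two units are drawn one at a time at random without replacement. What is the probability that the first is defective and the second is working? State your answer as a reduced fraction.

11/48

Multiply the conditional probabilities at each draw: 5/16 · 11/15 = 55/240 = 11/48.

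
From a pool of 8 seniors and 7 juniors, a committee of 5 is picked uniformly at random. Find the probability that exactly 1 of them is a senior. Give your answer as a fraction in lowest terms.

The sample space is all 5-subsets of the 15: C(15,5) = 3003.
Selections with exactly 1 senior: choose 1 of the 8 seniors and 4 of the 7 juniors, C(8,1)·C(7,4) = 8·35 = 280.
Probability = 280/3003 = 40/429.

40/429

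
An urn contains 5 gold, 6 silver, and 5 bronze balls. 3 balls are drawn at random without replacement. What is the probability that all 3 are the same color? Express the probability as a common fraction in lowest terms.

1/14

There are C(16,3) = 560 ways to draw 3 balls.
All same color: C(5,3) + C(6,3) + C(5,3) = 10 + 20 + 10 = 40.
Probability = 40/560 = 1/14.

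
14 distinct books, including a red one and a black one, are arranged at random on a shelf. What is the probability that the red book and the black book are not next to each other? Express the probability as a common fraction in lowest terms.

There are 14! = 87178291200 arrangements.
Arrangements with the red book and the black book adjacent: 2·13! = 12454041600.
So not adjacent: 87178291200 − 12454041600 = 74724249600, probability 74724249600/87178291200 = 6/7.

6/7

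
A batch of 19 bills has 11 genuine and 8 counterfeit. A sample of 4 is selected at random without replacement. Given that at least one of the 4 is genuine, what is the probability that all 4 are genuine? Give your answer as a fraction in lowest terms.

15/173

Work in counts. Selections with at least one genuine: C(19,4) − C(8,4) = 3876 − 70 = 3806.
Of those, selections where all 4 are genuine: C(11,4) = 330.
Conditional probability = 330/3806 = 15/173.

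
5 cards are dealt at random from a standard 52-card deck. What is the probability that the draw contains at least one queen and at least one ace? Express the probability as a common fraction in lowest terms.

There are C(52,5) = 2598960 possible draws.
By inclusion-exclusion on the complements, draws missing all queens or all aces: C(48,5) + C(48,5) − C(44,5) = 1712304 + 1712304 − 1086008 = 2338600.
So draws with at least one of each: 2598960 − 2338600 = 260360, probability 260360/2598960 = 6509/64974.

6509/64974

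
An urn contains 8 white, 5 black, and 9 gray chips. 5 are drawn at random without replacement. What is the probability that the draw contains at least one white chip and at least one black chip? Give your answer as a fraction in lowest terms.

145/209

There are C(22,5) = 26334 possible draws.
By inclusion-exclusion on the complements, draws missing all white or all black: C(14,5) + C(17,5) − C(9,5) = 2002 + 6188 − 126 = 8064.
So draws with at least one of each: 26334 − 8064 = 18270, probability 18270/26334 = 145/209.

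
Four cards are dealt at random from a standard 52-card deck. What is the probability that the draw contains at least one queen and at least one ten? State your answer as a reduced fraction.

There are C(52,4) = 270725 possible draws.
By inclusion-exclusion on the complements, draws missing all queens or all tens: C(48,4) + C(48,4) − C(44,4) = 194580 + 194580 − 135751 = 253409.
So draws with at least one of each: 270725 − 253409 = 17316, probability 17316/270725 = 1332/20825.

1332/20825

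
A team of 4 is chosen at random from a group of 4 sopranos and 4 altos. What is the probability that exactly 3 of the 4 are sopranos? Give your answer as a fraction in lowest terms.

8/35

Total number of selections: C(8,4) = 70.
Selections with exactly 3 sopranos: choose 3 of the 4 sopranos and 1 of the 4 altos, C(4,3)·C(4,1) = 4·4 = 16.
Probability = 16/70 = 8/35.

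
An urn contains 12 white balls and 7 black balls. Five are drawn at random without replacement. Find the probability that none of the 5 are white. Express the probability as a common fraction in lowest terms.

7/3876

There are C(19,5) = 11628 possible selections.
Selections with no white (all black): C(7,5) = 21.
Probability = 21/11628 = 7/3876.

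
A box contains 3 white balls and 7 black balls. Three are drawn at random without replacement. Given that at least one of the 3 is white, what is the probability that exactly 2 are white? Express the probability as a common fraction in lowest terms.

Work in counts. Selections with at least one white: C(10,3) − C(7,3) = 120 − 35 = 85.
Of those, selections where exactly 2 are white: C(3,2)·C(7,1) = 3·7 = 21.
Conditional probability = 21/85.

21/85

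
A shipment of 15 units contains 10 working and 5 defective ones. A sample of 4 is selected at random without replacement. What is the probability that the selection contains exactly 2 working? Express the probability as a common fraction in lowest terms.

Total number of selections: C(15,4) = 1365.
Selections with exactly 2 working: choose 2 of the 10 working and 2 of the 5 defective, C(10,2)·C(5,2) = 45·10 = 450.
Probability = 450/1365 = 30/91.

30/91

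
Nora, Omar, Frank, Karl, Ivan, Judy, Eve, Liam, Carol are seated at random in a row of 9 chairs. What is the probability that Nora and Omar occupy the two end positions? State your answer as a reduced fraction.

There are 9! = 362880 arrangements.
Place Nora and Omar at the ends in 2 ways, arrange the remaining 7 in 7! = 5040 ways: 2·5040 = 10080.
Probability = 10080/362880 = 1/36.

1/36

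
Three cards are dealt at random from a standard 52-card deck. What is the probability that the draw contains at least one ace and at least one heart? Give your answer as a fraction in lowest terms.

33/260

There are C(52,3) = 22100 possible draws.
By inclusion-exclusion on the complements, draws missing all aces or all hearts: C(48,3) + C(39,3) − C(36,3) = 17296 + 9139 − 7140 = 19295.
So draws with at least one of each: 22100 − 19295 = 2805, probability 2805/22100 = 33/260.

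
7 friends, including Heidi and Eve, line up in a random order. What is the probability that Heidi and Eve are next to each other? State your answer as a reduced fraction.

There are 7! = 5040 arrangements.
Treat Heidi and Eve as a block: 6! arrangements of the blocks × 2 orders within the block = 2·720 = 1440.
Probability = 1440/5040 = 2/7.

2/7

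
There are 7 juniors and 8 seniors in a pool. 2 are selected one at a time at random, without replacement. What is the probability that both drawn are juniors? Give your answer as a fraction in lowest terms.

Multiply the conditional probabilities at each draw: 7/15 · 6/14 = 42/210 = 1/5.

1/5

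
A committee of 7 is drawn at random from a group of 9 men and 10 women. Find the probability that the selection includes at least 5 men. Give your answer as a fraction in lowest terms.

There are C(19,7) = 50388 ways to choose the 7.
Favorable selections (at least 5 men): C(9,5)·C(10,2) + C(9,6)·C(10,1) + C(9,7)·C(10,0) = 5670 + 840 + 36 = 6546.
Probability = 6546/50388 = 1091/8398.

1091/8398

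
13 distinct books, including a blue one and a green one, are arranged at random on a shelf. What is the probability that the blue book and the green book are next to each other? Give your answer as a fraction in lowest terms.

2/13

There are 13! = 6227020800 arrangements.
Treat the blue book and the green book as a block: 12! arrangements of the blocks × 2 orders within the block = 2·479001600 = 958003200.
Probability = 958003200/6227020800 = 2/13.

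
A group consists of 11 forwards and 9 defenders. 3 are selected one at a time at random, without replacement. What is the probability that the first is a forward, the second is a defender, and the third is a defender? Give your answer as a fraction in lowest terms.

11/95

Multiply the conditional probabilities at each draw: 11/20 · 9/19 · 8/18 = 792/6840 = 11/95.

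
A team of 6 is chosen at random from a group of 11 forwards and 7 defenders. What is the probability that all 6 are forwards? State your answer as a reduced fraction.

There are C(18,6) = 18564 possible selections.
Selections with all forwards: C(11,6) = 462.
Probability = 462/18564 = 11/442.

11/442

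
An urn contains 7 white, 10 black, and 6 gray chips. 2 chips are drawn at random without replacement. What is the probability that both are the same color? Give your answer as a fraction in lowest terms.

There are C(23,2) = 253 ways to draw 2 chips.
All same color: C(7,2) + C(10,2) + C(6,2) = 21 + 45 + 15 = 81.
Probability = 81/253.

81/253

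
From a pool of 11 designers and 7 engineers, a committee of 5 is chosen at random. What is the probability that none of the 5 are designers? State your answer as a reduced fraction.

1/408

There are C(18,5) = 8568 possible selections.
Selections with no designers (all engineers): C(7,5) = 21.
Probability = 21/8568 = 1/408.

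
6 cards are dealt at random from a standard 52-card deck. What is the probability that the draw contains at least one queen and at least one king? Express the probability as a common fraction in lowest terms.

718637/5089630

There are C(52,6) = 20358520 possible draws.
By inclusion-exclusion on the complements, draws missing all queens or all kings: C(48,6) + C(48,6) − C(44,6) = 12271512 + 12271512 − 7059052 = 17483972.
So draws with at least one of each: 20358520 − 17483972 = 2874548, probability 2874548/20358520 = 718637/5089630.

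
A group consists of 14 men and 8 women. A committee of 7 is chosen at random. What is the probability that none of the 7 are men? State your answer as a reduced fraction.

There are C(22,7) = 170544 possible selections.
Selections with no men (all women): C(8,7) = 8.
Probability = 8/170544 = 1/21318.

1/21318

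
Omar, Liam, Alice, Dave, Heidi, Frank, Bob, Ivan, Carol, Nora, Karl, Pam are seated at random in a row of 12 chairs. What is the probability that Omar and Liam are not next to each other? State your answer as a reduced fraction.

There are 12! = 479001600 arrangements.
Arrangements with Omar and Liam adjacent: 2·11! = 79833600.
So not adjacent: 479001600 − 79833600 = 399168000, probability 399168000/479001600 = 5/6.

5/6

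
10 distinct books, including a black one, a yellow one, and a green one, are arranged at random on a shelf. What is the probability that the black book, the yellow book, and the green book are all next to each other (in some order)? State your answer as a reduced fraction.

There are 10! = 3628800 arrangements.
Treat the three as one block: 8! placements × 3! orders within the block = 40320·6 = 241920.
Probability = 241920/3628800 = 1/15.

1/15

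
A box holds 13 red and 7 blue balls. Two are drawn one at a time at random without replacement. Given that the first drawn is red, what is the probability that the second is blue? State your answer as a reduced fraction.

After removing one red, 19 remain: 12 red and 7 blue.
So the probability the next is blue is 7/19.

7/19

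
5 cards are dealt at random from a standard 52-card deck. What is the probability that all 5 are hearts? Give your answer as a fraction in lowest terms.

There are C(52,5) = 2598960 possible 5-card hands.
Hands that are all hearts: C(13,5) = 1287.
Probability = 1287/2598960 = 33/66640.

33/66640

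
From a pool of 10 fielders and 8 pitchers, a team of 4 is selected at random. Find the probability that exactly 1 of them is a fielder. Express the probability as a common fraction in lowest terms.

The sample space is all 4-subsets of the 18: C(18,4) = 3060.
Selections with exactly 1 fielder: choose 1 of the 10 fielders and 3 of the 8 pitchers, C(10,1)·C(8,3) = 10·56 = 560.
Probability = 560/3060 = 28/153.

28/153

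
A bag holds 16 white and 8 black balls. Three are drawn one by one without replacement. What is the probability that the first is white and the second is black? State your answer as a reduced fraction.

Multiply the conditional probabilities at each draw: 16/24 · 8/23 = 128/552 = 16/69.

16/69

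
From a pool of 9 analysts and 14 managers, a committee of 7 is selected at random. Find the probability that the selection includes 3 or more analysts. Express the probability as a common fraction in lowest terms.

There are C(23,7) = 245157 ways to choose the 7.
Count the complement (fewer than 3 analysts): C(9,0)·C(14,7) + C(9,1)·C(14,6) + C(9,2)·C(14,5) = 3432 + 27027 + 72072 = 102531.
Probability = 1 − 102531/245157 = 142626/245157 = 4322/7429.

4322/7429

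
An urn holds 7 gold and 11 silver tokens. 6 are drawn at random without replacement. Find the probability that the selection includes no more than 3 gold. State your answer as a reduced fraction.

There are C(18,6) = 18564 ways to choose the 6.
Favorable selections (no more than 3 gold): C(7,0)·C(11,6) + C(7,1)·C(11,5) + C(7,2)·C(11,4) + C(7,3)·C(11,3) = 462 + 3234 + 6930 + 5775 = 16401.
Probability = 16401/18564 = 781/884.

781/884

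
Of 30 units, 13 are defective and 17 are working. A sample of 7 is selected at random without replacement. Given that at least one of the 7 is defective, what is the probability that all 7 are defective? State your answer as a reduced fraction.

33/38776

Work in counts. Selections with at least one defective: C(30,7) − C(17,7) = 2035800 − 19448 = 2016352.
Of those, selections where all 7 are defective: C(13,7) = 1716.
Conditional probability = 1716/2016352 = 33/38776.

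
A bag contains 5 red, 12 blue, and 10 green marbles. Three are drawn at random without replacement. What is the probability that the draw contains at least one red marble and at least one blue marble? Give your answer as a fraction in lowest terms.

There are C(27,3) = 2925 possible draws.
By inclusion-exclusion on the complements, draws missing all red or all blue: C(22,3) + C(15,3) − C(10,3) = 1540 + 455 − 120 = 1875.
So draws with at least one of each: 2925 − 1875 = 1050, probability 1050/2925 = 14/39.

14/39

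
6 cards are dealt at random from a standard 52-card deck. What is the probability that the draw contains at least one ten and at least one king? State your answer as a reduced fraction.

718637/5089630

There are C(52,6) = 20358520 possible draws.
By inclusion-exclusion on the complements, draws missing all tens or all kings: C(48,6) + C(48,6) − C(44,6) = 12271512 + 12271512 − 7059052 = 17483972.
So draws with at least one of each: 20358520 − 17483972 = 2874548, probability 2874548/20358520 = 718637/5089630.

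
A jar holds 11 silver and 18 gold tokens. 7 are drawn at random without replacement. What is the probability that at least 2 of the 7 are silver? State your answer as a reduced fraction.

Total selections: C(29,7) = 1560780.
Count the complement (fewer than 2 silver): C(11,0)·C(18,7) + C(11,1)·C(18,6) = 31824 + 204204 = 236028.
Probability = 1 − 236028/1560780 = 1324752/1560780 = 8492/10005.

8492/10005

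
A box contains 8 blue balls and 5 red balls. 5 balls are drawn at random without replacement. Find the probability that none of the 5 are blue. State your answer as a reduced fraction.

1/1287

There are C(13,5) = 1287 possible selections.
Selections with no blue (all red): C(5,5) = 1.
Probability = 1/1287.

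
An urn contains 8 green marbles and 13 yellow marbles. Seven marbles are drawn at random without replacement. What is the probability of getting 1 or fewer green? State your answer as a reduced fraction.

429/3230

Total selections: C(21,7) = 116280.
Favorable selections (1 or fewer green): C(8,0)·C(13,7) + C(8,1)·C(13,6) = 1716 + 13728 = 15444.
Probability = 15444/116280 = 429/3230.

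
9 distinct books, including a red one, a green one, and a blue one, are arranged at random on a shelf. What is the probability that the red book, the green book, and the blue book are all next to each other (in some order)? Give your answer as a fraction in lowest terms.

1/12

There are 9! = 362880 arrangements.
Treat the three as one block: 7! placements × 3! orders within the block = 5040·6 = 30240.
Probability = 30240/362880 = 1/12.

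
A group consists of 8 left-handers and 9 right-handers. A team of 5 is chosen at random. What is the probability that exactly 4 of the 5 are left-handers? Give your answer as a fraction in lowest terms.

45/442

Total number of selections: C(17,5) = 6188.
Selections with exactly 4 left-handers: choose 4 of the 8 left-handers and 1 of the 9 right-handers, C(8,4)·C(9,1) = 70·9 = 630.
Probability = 630/6188 = 45/442.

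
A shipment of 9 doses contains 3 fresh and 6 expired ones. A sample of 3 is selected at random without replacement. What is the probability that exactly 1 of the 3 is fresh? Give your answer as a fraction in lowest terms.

There are C(9,3) = 84 ways to choose 3 from 9.
Selections with exactly 1 fresh: choose 1 of the 3 fresh and 2 of the 6 expired, C(3,1)·C(6,2) = 3·15 = 45.
Probability = 45/84 = 15/28.

15/28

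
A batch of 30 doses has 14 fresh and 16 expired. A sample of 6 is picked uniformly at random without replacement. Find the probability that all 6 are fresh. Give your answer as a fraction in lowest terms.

11/2175

There are C(30,6) = 593775 possible selections.
Selections with all fresh: C(14,6) = 3003.
Probability = 3003/593775 = 11/2175.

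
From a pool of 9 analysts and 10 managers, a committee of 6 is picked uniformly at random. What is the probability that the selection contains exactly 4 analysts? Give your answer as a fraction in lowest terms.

135/646

Total number of selections: C(19,6) = 27132.
Selections with exactly 4 analysts: choose 4 of the 9 analysts and 2 of the 10 managers, C(9,4)·C(10,2) = 126·45 = 5670.
Probability = 5670/27132 = 135/646.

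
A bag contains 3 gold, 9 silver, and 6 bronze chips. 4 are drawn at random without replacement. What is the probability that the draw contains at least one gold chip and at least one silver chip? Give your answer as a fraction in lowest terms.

44/85

There are C(18,4) = 3060 possible draws.
By inclusion-exclusion on the complements, draws missing all gold or all silver: C(15,4) + C(9,4) − C(6,4) = 1365 + 126 − 15 = 1476.
So draws with at least one of each: 3060 − 1476 = 1584, probability 1584/3060 = 44/85.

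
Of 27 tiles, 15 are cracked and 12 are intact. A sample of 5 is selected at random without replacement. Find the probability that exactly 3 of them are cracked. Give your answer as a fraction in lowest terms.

77/207

Total number of selections: C(27,5) = 80730.
Selections with exactly 3 cracked: choose 3 of the 15 cracked and 2 of the 12 intact, C(15,3)·C(12,2) = 455·66 = 30030.
Probability = 30030/80730 = 77/207.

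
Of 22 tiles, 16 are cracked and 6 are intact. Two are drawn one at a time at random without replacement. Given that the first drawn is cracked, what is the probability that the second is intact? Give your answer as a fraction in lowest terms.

After removing one cracked, 21 remain: 15 cracked and 6 intact.
So the probability the next is intact is 6/21 = 2/7.

2/7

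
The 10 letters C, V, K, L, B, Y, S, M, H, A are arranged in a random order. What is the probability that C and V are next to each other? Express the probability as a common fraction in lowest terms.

There are 10! = 3628800 arrangements.
Treat C and V as a block: 9! arrangements of the blocks × 2 orders within the block = 2·362880 = 725760.
Probability = 725760/3628800 = 1/5.

1/5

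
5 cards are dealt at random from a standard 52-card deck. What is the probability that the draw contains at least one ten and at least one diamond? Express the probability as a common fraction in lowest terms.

229297/866320

There are C(52,5) = 2598960 possible draws.
By inclusion-exclusion on the complements, draws missing all tens or all diamonds: C(48,5) + C(39,5) − C(36,5) = 1712304 + 575757 − 376992 = 1911069.
So draws with at least one of each: 2598960 − 1911069 = 687891, probability 687891/2598960 = 229297/866320.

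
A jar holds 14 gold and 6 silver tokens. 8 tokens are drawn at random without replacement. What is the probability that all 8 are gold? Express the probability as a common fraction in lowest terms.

There are C(20,8) = 125970 possible selections.
Selections with all gold: C(14,8) = 3003.
Probability = 3003/125970 = 77/3230.

77/3230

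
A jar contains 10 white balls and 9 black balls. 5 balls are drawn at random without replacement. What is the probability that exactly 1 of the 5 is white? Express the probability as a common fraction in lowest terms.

35/323

There are C(19,5) = 11628 ways to choose 5 from 19.
Selections with exactly 1 white: choose 1 of the 10 white and 4 of the 9 black, C(10,1)·C(9,4) = 10·126 = 1260.
Probability = 1260/11628 = 35/323.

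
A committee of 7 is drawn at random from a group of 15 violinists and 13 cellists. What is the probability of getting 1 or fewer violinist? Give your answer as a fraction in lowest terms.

8/345

Total selections: C(28,7) = 1184040.
Favorable selections (1 or fewer violinist): C(15,0)·C(13,7) + C(15,1)·C(13,6) = 1716 + 25740 = 27456.
Probability = 27456/1184040 = 8/345.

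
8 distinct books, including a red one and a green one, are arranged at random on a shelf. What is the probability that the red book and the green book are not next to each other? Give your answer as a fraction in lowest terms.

3/4

There are 8! = 40320 arrangements.
Arrangements with the red book and the green book adjacent: 2·7! = 10080.
So not adjacent: 40320 − 10080 = 30240, probability 30240/40320 = 3/4.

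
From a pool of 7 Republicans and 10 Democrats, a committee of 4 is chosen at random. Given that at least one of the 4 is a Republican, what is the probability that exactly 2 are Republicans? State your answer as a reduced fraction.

Work in counts. Selections with at least one Republican: C(17,4) − C(10,4) = 2380 − 210 = 2170.
Of those, selections where exactly 2 are Republicans: C(7,2)·C(10,2) = 21·45 = 945.
Conditional probability = 945/2170 = 27/62.

27/62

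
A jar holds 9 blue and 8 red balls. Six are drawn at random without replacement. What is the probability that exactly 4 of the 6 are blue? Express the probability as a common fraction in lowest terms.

The sample space is all 6-subsets of the 17: C(17,6) = 12376.
Selections with exactly 4 blue: choose 4 of the 9 blue and 2 of the 8 red, C(9,4)·C(8,2) = 126·28 = 3528.
Probability = 3528/12376 = 63/221.

63/221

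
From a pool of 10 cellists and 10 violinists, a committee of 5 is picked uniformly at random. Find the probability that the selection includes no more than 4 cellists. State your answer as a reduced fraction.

There are C(20,5) = 15504 ways to choose the 5.
Favorable selections (no more than 4 cellists): C(10,0)·C(10,5) + C(10,1)·C(10,4) + C(10,2)·C(10,3) + C(10,3)·C(10,2) + C(10,4)·C(10,1) = 252 + 2100 + 5400 + 5400 + 2100 = 15252.
Probability = 15252/15504 = 1271/1292.

1271/1292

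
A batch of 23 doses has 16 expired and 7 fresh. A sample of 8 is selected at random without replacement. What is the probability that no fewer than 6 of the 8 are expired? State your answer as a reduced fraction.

11869/22287

Total selections: C(23,8) = 490314.
Favorable selections (no fewer than 6 expired): C(16,6)·C(7,2) + C(16,7)·C(7,1) + C(16,8)·C(7,0) = 168168 + 80080 + 12870 = 261118.
Probability = 261118/490314 = 11869/22287.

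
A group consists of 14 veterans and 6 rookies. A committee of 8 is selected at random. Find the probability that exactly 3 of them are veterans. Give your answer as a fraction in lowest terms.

28/1615

There are C(20,8) = 125970 ways to choose 8 from 20.
Selections with exactly 3 veterans: choose 3 of the 14 veterans and 5 of the 6 rookies, C(14,3)·C(6,5) = 364·6 = 2184.
Probability = 2184/125970 = 28/1615.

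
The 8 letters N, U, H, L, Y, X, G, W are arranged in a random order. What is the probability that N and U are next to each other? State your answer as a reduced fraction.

There are 8! = 40320 arrangements.
Treat N and U as a block: 7! arrangements of the blocks × 2 orders within the block = 2·5040 = 10080.
Probability = 10080/40320 = 1/4.

1/4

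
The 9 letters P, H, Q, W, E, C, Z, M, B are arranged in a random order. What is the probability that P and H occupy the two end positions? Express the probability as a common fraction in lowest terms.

1/36

There are 9! = 362880 arrangements.
Place P and H at the ends in 2 ways, arrange the remaining 7 in 7! = 5040 ways: 2·5040 = 10080.
Probability = 10080/362880 = 1/36.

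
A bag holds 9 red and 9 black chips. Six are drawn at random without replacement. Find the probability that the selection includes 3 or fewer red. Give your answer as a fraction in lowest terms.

There are C(18,6) = 18564 ways to choose the 6.
Count the complement (more than 3 red): C(9,4)·C(9,2) + C(9,5)·C(9,1) + C(9,6)·C(9,0) = 4536 + 1134 + 84 = 5754.
Probability = 1 − 5754/18564 = 12810/18564 = 305/442.

305/442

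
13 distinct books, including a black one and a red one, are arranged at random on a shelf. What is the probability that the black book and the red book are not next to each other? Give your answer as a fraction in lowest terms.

11/13

There are 13! = 6227020800 arrangements.
Arrangements with the black book and the red book adjacent: 2·12! = 958003200.
So not adjacent: 6227020800 − 958003200 = 5269017600, probability 5269017600/6227020800 = 11/13.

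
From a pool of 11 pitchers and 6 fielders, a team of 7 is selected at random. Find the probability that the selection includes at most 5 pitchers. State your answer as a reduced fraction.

743/884

There are C(17,7) = 19448 ways to choose the 7.
Count the complement (more than 5 pitchers): C(11,6)·C(6,1) + C(11,7)·C(6,0) = 2772 + 330 = 3102.
Probability = 1 − 3102/19448 = 16346/19448 = 743/884.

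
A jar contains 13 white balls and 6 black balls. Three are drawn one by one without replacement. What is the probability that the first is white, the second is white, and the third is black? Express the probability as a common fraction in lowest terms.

Multiply the conditional probabilities at each draw: 13/19 · 12/18 · 6/17 = 936/5814 = 52/323.

52/323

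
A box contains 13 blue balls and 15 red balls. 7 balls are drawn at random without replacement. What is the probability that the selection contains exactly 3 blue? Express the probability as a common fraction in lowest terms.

91/276

Total number of selections: C(28,7) = 1184040.
Selections with exactly 3 blue: choose 3 of the 13 blue and 4 of the 15 red, C(13,3)·C(15,4) = 286·1365 = 390390.
Probability = 390390/1184040 = 91/276.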